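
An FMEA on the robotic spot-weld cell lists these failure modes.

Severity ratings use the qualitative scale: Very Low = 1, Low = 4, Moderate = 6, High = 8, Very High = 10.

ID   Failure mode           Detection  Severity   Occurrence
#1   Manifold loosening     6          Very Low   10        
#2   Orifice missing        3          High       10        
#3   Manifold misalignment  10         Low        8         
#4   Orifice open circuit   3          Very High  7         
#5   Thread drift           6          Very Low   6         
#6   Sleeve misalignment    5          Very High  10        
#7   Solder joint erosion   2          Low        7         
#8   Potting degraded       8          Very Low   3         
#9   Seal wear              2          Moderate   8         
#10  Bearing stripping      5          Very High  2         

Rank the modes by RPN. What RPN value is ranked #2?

RPN = Severity × Occurrence × Detection:
  #1: 1 × 10 × 6 = 60
  #2: 8 × 10 × 3 = 240
  #3: 4 × 8 × 10 = 320
  #4: 10 × 7 × 3 = 210
  #5: 1 × 6 × 6 = 36
  #6: 10 × 10 × 5 = 500
  #7: 4 × 7 × 2 = 56
  #8: 1 × 3 × 8 = 24
  #9: 6 × 8 × 2 = 96
  #10: 10 × 2 × 5 = 100
Sorted descending: 500, 320, 240, 210, 100, 96, 60, 56, 36, 24.
The second-highest RPN is 320 (#3).

320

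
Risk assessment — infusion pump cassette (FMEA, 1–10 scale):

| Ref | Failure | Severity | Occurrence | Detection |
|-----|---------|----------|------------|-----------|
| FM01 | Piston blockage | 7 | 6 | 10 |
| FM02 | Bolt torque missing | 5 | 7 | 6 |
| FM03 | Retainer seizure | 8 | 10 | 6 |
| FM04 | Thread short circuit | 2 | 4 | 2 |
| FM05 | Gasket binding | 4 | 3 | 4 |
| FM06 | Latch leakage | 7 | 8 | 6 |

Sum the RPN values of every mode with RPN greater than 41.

1494

RPN = Severity × Occurrence × Detection:
  FM01: 7 × 6 × 10 = 420
  FM02: 5 × 7 × 6 = 210
  FM03: 8 × 10 × 6 = 480
  FM04: 2 × 4 × 2 = 16
  FM05: 4 × 3 × 4 = 48
  FM06: 7 × 8 × 6 = 336
RPN > 41: FM01 (420), FM02 (210), FM03 (480), FM05 (48), FM06 (336).
Sum: 420 + 210 + 480 + 48 + 336 = 1494.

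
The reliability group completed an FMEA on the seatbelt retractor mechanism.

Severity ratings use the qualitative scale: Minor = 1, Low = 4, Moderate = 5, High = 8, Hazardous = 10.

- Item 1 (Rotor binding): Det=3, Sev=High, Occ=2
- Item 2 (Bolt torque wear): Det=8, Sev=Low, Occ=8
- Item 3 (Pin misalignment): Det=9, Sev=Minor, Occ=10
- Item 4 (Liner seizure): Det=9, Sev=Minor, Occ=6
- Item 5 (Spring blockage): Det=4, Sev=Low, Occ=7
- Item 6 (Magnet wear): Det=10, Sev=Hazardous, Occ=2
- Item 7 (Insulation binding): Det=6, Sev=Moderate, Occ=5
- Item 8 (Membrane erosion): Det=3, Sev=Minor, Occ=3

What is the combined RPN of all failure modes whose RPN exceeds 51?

RPN = Severity × Occurrence × Detection:
  Item 1: 8 × 2 × 3 = 48
  Item 2: 4 × 8 × 8 = 256
  Item 3: 1 × 10 × 9 = 90
  Item 4: 1 × 6 × 9 = 54
  Item 5: 4 × 7 × 4 = 112
  Item 6: 10 × 2 × 10 = 200
  Item 7: 5 × 5 × 6 = 150
  Item 8: 1 × 3 × 3 = 9
RPN > 51: Item 2 (256), Item 3 (90), Item 4 (54), Item 5 (112), Item 6 (200), Item 7 (150).
Sum: 256 + 90 + 54 + 112 + 200 + 150 = 862.

862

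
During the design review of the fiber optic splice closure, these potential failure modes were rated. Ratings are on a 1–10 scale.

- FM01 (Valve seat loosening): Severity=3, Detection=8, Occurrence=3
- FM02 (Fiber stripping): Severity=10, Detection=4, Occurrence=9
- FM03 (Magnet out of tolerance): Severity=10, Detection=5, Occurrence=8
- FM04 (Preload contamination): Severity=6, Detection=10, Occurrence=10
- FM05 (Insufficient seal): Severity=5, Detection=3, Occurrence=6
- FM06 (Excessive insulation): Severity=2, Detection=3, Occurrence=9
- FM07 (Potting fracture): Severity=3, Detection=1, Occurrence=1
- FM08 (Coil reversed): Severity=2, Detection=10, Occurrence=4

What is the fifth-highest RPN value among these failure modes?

80

RPN = Severity × Occurrence × Detection:
  FM01: 3 × 3 × 8 = 72
  FM02: 10 × 9 × 4 = 360
  FM03: 10 × 8 × 5 = 400
  FM04: 6 × 10 × 10 = 600
  FM05: 5 × 6 × 3 = 90
  FM06: 2 × 9 × 3 = 54
  FM07: 3 × 1 × 1 = 3
  FM08: 2 × 4 × 10 = 80
Sorted descending: 600, 400, 360, 90, 80, 72, 54, 3.
The fifth-highest RPN is 80 (FM08).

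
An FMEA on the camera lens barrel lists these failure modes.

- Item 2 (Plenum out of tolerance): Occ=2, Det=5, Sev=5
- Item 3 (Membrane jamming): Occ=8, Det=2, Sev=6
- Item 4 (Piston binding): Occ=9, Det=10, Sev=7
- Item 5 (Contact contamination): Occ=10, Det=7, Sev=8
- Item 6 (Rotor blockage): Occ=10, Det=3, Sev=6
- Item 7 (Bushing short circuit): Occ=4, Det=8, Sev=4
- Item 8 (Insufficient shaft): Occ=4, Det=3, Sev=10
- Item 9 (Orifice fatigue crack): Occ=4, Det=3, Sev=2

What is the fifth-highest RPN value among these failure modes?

120

RPN = Severity × Occurrence × Detection:
  Item 2: 5 × 2 × 5 = 50
  Item 3: 6 × 8 × 2 = 96
  Item 4: 7 × 9 × 10 = 630
  Item 5: 8 × 10 × 7 = 560
  Item 6: 6 × 10 × 3 = 180
  Item 7: 4 × 4 × 8 = 128
  Item 8: 10 × 4 × 3 = 120
  Item 9: 2 × 4 × 3 = 24
Sorted descending: 630, 560, 180, 128, 120, 96, 50, 24.
The fifth-highest RPN is 120 (Item 8).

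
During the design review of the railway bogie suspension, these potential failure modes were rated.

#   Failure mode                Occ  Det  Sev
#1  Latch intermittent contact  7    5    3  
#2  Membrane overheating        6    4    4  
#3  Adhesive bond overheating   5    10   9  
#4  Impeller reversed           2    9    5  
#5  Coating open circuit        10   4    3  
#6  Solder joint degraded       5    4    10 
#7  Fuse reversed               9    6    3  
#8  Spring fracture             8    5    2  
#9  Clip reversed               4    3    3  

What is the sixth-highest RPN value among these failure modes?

RPN = Severity × Occurrence × Detection:
  #1: 3 × 7 × 5 = 105
  #2: 4 × 6 × 4 = 96
  #3: 9 × 5 × 10 = 450
  #4: 5 × 2 × 9 = 90
  #5: 3 × 10 × 4 = 120
  #6: 10 × 5 × 4 = 200
  #7: 3 × 9 × 6 = 162
  #8: 2 × 8 × 5 = 80
  #9: 3 × 4 × 3 = 36
Sorted descending: 450, 200, 162, 120, 105, 96, 90, 80, 36.
The sixth-highest RPN is 96 (#2).

96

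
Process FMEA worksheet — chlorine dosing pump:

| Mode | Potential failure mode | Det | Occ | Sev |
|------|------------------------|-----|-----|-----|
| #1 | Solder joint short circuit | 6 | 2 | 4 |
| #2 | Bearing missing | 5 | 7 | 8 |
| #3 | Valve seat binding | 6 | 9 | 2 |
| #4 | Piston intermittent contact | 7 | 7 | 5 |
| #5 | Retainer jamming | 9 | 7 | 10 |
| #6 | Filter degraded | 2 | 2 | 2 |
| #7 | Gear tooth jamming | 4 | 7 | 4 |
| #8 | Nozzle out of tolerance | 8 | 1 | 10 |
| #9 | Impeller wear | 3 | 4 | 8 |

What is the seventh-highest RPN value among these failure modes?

80

RPN = Severity × Occurrence × Detection:
  #1: 4 × 2 × 6 = 48
  #2: 8 × 7 × 5 = 280
  #3: 2 × 9 × 6 = 108
  #4: 5 × 7 × 7 = 245
  #5: 10 × 7 × 9 = 630
  #6: 2 × 2 × 2 = 8
  #7: 4 × 7 × 4 = 112
  #8: 10 × 1 × 8 = 80
  #9: 8 × 4 × 3 = 96
Sorted descending: 630, 280, 245, 112, 108, 96, 80, 48, 8.
The seventh-highest RPN is 80 (#8).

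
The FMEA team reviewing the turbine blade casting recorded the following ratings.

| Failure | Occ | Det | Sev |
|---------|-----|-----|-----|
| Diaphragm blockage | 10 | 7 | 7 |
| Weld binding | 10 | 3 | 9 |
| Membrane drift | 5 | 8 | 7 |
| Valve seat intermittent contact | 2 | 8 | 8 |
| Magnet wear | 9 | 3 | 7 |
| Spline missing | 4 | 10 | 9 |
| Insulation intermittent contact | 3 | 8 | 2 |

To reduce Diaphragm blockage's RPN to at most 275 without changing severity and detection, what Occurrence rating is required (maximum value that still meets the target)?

5

Diaphragm blockage: S=7, O=10, D=7 → current RPN = 490.
Fixed product = 49. Need 49 × O ≤ 275, so O ≤ 275/49 = 5.61.
Maximum integer Occurrence rating = 5 (gives RPN 245; O=6 would give 294 > 275).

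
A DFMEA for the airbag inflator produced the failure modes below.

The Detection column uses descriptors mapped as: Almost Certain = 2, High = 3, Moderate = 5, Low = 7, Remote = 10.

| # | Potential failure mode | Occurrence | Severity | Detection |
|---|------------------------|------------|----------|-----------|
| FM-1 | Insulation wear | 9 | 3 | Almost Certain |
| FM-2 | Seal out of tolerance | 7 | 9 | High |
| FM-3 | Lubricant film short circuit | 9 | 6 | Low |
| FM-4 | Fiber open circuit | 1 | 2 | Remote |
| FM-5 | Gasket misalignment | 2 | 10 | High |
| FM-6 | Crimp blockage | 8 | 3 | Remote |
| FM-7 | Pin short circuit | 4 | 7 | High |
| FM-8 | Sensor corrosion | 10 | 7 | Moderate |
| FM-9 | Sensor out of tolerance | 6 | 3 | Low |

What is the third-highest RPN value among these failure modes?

240

RPN = Severity × Occurrence × Detection:
  FM-1: 3 × 9 × 2 = 54
  FM-2: 9 × 7 × 3 = 189
  FM-3: 6 × 9 × 7 = 378
  FM-4: 2 × 1 × 10 = 20
  FM-5: 10 × 2 × 3 = 60
  FM-6: 3 × 8 × 10 = 240
  FM-7: 7 × 4 × 3 = 84
  FM-8: 7 × 10 × 5 = 350
  FM-9: 3 × 6 × 7 = 126
Sorted descending: 378, 350, 240, 189, 126, 84, 60, 54, 20.
The third-highest RPN is 240 (FM-6).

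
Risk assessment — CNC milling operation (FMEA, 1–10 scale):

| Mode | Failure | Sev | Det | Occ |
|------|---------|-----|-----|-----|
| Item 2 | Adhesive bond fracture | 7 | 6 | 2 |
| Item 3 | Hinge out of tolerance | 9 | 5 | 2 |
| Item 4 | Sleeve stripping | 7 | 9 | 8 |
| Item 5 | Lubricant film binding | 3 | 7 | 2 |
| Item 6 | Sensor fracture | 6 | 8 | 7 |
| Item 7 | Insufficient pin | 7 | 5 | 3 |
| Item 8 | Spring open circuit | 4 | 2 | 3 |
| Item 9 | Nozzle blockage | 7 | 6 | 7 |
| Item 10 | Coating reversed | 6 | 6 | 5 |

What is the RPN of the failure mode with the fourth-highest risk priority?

180

RPN = Severity × Occurrence × Detection:
  Item 2: 7 × 2 × 6 = 84
  Item 3: 9 × 2 × 5 = 90
  Item 4: 7 × 8 × 9 = 504
  Item 5: 3 × 2 × 7 = 42
  Item 6: 6 × 7 × 8 = 336
  Item 7: 7 × 3 × 5 = 105
  Item 8: 4 × 3 × 2 = 24
  Item 9: 7 × 7 × 6 = 294
  Item 10: 6 × 5 × 6 = 180
Sorted descending: 504, 336, 294, 180, 105, 90, 84, 42, 24.
The fourth-highest RPN is 180 (Item 10).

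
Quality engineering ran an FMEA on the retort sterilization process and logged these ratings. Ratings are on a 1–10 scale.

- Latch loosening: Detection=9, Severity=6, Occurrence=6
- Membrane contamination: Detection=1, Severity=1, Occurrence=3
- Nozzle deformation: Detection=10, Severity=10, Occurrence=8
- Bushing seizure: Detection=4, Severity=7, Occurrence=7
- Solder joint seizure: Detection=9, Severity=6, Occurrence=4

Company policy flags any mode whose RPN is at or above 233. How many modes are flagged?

RPN = Severity × Occurrence × Detection:
  Latch loosening: 6 × 6 × 9 = 324
  Membrane contamination: 1 × 3 × 1 = 3
  Nozzle deformation: 10 × 8 × 10 = 800
  Bushing seizure: 7 × 7 × 4 = 196
  Solder joint seizure: 6 × 4 × 9 = 216
Modes with RPN ≥ 233: Latch loosening (324), Nozzle deformation (800) → 2.

2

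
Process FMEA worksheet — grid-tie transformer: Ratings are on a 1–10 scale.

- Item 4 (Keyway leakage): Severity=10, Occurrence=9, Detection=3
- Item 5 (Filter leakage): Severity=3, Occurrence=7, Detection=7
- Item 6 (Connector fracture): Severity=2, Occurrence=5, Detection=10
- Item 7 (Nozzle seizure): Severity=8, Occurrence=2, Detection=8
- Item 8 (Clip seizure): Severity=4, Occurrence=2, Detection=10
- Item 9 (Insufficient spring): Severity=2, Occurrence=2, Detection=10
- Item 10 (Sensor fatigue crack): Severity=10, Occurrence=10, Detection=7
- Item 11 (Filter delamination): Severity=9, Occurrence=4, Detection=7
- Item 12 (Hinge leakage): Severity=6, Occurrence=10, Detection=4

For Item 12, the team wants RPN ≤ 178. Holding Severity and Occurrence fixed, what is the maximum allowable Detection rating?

Item 12: S=6, O=10, D=4 → current RPN = 240.
Fixed product = 60. Need 60 × D ≤ 178, so D ≤ 178/60 = 2.97.
Maximum integer Detection rating = 2 (gives RPN 120; D=3 would give 180 > 178).

2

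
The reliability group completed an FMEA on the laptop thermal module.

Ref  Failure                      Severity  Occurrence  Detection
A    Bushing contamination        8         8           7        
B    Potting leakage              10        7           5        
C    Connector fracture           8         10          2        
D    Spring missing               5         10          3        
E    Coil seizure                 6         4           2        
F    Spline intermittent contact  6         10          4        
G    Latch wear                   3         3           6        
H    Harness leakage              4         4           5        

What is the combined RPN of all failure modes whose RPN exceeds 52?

1482

RPN = Severity × Occurrence × Detection:
  A: 8 × 8 × 7 = 448
  B: 10 × 7 × 5 = 350
  C: 8 × 10 × 2 = 160
  D: 5 × 10 × 3 = 150
  E: 6 × 4 × 2 = 48
  F: 6 × 10 × 4 = 240
  G: 3 × 3 × 6 = 54
  H: 4 × 4 × 5 = 80
RPN > 52: A (448), B (350), C (160), D (150), F (240), G (54), H (80).
Sum: 448 + 350 + 160 + 150 + 240 + 54 + 80 = 1482.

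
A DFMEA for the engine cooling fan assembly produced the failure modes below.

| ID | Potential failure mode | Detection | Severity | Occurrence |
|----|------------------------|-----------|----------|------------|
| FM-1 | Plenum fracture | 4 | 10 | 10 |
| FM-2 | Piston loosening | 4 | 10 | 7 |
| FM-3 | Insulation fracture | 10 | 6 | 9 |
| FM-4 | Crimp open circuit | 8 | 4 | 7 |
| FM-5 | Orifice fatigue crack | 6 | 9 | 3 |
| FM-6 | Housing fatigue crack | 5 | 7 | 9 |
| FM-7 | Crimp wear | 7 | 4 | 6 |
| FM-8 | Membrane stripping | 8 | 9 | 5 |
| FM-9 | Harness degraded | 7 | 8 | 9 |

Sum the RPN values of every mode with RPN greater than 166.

RPN = Severity × Occurrence × Detection:
  FM-1: 10 × 10 × 4 = 400
  FM-2: 10 × 7 × 4 = 280
  FM-3: 6 × 9 × 10 = 540
  FM-4: 4 × 7 × 8 = 224
  FM-5: 9 × 3 × 6 = 162
  FM-6: 7 × 9 × 5 = 315
  FM-7: 4 × 6 × 7 = 168
  FM-8: 9 × 5 × 8 = 360
  FM-9: 8 × 9 × 7 = 504
RPN > 166: FM-1 (400), FM-2 (280), FM-3 (540), FM-4 (224), FM-6 (315), FM-7 (168), FM-8 (360), FM-9 (504).
Sum: 400 + 280 + 540 + 224 + 315 + 168 + 360 + 504 = 2791.

2791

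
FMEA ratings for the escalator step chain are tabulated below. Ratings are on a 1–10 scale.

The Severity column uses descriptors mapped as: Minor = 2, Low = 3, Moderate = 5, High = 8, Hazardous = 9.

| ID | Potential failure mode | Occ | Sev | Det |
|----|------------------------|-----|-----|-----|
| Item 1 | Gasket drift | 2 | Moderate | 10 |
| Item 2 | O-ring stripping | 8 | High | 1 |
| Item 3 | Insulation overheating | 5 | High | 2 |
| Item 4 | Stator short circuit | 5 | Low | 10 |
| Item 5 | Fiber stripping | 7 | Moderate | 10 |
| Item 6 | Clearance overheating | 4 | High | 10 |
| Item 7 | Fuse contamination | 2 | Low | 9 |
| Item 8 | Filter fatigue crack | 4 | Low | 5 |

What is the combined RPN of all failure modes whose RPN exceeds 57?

RPN = Severity × Occurrence × Detection:
  Item 1: 5 × 2 × 10 = 100
  Item 2: 8 × 8 × 1 = 64
  Item 3: 8 × 5 × 2 = 80
  Item 4: 3 × 5 × 10 = 150
  Item 5: 5 × 7 × 10 = 350
  Item 6: 8 × 4 × 10 = 320
  Item 7: 3 × 2 × 9 = 54
  Item 8: 3 × 4 × 5 = 60
RPN > 57: Item 1 (100), Item 2 (64), Item 3 (80), Item 4 (150), Item 5 (350), Item 6 (320), Item 8 (60).
Sum: 100 + 64 + 80 + 150 + 350 + 320 + 60 = 1124.

1124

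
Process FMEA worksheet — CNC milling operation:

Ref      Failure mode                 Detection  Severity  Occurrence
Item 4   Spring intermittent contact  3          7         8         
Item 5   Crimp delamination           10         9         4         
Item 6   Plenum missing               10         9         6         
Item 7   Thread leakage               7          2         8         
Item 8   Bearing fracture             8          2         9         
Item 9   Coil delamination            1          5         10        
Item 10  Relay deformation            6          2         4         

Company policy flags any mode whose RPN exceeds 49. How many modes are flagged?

RPN = Severity × Occurrence × Detection:
  Item 4: 7 × 8 × 3 = 168
  Item 5: 9 × 4 × 10 = 360
  Item 6: 9 × 6 × 10 = 540
  Item 7: 2 × 8 × 7 = 112
  Item 8: 2 × 9 × 8 = 144
  Item 9: 5 × 10 × 1 = 50
  Item 10: 2 × 4 × 6 = 48
Modes with RPN > 49: Item 4 (168), Item 5 (360), Item 6 (540), Item 7 (112), Item 8 (144), Item 9 (50) → 6.

6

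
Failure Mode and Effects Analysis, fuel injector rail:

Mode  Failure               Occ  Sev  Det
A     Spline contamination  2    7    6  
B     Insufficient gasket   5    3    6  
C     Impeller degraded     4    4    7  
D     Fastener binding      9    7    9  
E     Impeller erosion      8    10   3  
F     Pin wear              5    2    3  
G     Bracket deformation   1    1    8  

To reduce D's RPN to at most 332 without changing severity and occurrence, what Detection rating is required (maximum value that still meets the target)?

D: S=7, O=9, D=9 → current RPN = 567.
Fixed product = 63. Need 63 × D ≤ 332, so D ≤ 332/63 = 5.27.
Maximum integer Detection rating = 5 (gives RPN 315; D=6 would give 378 > 332).

5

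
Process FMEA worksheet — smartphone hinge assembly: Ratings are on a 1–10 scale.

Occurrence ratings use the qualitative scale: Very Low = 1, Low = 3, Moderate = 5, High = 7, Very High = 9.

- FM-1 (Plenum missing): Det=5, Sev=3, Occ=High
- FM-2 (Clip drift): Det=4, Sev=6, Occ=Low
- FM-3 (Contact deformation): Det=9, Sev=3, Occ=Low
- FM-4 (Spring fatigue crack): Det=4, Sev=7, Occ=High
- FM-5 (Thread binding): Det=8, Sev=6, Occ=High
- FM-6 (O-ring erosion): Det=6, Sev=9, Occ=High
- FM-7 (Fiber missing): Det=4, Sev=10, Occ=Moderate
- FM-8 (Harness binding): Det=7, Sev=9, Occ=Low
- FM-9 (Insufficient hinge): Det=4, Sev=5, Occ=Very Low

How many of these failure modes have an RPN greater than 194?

RPN = Severity × Occurrence × Detection:
  FM-1: 3 × 7 × 5 = 105
  FM-2: 6 × 3 × 4 = 72
  FM-3: 3 × 3 × 9 = 81
  FM-4: 7 × 7 × 4 = 196
  FM-5: 6 × 7 × 8 = 336
  FM-6: 9 × 7 × 6 = 378
  FM-7: 10 × 5 × 4 = 200
  FM-8: 9 × 3 × 7 = 189
  FM-9: 5 × 1 × 4 = 20
Modes with RPN > 194: FM-4 (196), FM-5 (336), FM-6 (378), FM-7 (200) → 4.

4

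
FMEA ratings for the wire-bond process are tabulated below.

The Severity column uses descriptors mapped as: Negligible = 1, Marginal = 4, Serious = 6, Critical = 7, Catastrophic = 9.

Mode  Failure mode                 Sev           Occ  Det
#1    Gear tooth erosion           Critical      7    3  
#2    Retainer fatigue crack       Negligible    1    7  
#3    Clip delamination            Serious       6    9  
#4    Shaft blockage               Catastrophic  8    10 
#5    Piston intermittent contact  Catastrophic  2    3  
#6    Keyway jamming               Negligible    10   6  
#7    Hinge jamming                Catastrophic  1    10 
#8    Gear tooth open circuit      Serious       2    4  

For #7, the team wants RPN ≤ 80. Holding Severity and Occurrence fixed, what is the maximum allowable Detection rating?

#7: S=9, O=1, D=10 → current RPN = 90.
Fixed product = 9. Need 9 × D ≤ 80, so D ≤ 80/9 = 8.89.
Maximum integer Detection rating = 8 (gives RPN 72; D=9 would give 81 > 80).

8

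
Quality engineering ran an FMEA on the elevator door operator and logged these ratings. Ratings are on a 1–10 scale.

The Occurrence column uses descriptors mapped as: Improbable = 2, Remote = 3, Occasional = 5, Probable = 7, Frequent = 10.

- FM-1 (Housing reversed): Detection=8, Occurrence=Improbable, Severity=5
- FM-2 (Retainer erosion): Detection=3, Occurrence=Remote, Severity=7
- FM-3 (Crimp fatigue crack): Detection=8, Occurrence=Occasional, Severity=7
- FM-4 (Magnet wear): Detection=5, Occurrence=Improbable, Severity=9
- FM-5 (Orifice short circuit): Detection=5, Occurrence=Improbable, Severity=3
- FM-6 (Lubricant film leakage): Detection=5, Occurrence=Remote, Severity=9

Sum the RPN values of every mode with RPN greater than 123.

415

RPN = Severity × Occurrence × Detection:
  FM-1: 5 × 2 × 8 = 80
  FM-2: 7 × 3 × 3 = 63
  FM-3: 7 × 5 × 8 = 280
  FM-4: 9 × 2 × 5 = 90
  FM-5: 3 × 2 × 5 = 30
  FM-6: 9 × 3 × 5 = 135
RPN > 123: FM-3 (280), FM-6 (135).
Sum: 280 + 135 = 415.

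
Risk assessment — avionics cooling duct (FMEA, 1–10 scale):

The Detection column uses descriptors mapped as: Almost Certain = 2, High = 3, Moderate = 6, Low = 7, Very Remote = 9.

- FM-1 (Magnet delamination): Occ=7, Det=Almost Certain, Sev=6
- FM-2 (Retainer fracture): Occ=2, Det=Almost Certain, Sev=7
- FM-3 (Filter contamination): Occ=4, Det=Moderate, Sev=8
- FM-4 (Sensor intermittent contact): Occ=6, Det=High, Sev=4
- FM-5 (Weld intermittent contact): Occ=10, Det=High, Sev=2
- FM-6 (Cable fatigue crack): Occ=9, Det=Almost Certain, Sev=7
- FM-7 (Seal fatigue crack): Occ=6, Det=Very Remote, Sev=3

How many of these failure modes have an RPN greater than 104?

3

RPN = Severity × Occurrence × Detection:
  FM-1: 6 × 7 × 2 = 84
  FM-2: 7 × 2 × 2 = 28
  FM-3: 8 × 4 × 6 = 192
  FM-4: 4 × 6 × 3 = 72
  FM-5: 2 × 10 × 3 = 60
  FM-6: 7 × 9 × 2 = 126
  FM-7: 3 × 6 × 9 = 162
Modes with RPN > 104: FM-3 (192), FM-6 (126), FM-7 (162) → 3.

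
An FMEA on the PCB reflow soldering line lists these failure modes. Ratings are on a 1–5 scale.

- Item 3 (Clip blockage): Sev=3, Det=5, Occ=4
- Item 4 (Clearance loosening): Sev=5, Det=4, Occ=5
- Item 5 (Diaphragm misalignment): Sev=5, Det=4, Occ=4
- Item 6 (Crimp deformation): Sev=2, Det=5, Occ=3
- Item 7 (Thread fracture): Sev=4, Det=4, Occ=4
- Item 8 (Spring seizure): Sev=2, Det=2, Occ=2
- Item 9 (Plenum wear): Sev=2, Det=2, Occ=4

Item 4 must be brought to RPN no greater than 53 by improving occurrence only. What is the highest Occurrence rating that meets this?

Item 4: S=5, O=5, D=4 → current RPN = 100.
Fixed product = 20. Need 20 × O ≤ 53, so O ≤ 53/20 = 2.65.
Maximum integer Occurrence rating = 2 (gives RPN 40; O=3 would give 60 > 53).

2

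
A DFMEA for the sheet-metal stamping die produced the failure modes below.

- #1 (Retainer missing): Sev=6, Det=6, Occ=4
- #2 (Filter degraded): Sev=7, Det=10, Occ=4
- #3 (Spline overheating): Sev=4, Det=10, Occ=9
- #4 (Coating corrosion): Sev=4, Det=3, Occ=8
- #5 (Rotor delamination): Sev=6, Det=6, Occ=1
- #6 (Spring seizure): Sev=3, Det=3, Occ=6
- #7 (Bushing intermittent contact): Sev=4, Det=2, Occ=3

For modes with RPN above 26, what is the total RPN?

RPN = Severity × Occurrence × Detection:
  #1: 6 × 4 × 6 = 144
  #2: 7 × 4 × 10 = 280
  #3: 4 × 9 × 10 = 360
  #4: 4 × 8 × 3 = 96
  #5: 6 × 1 × 6 = 36
  #6: 3 × 6 × 3 = 54
  #7: 4 × 3 × 2 = 24
RPN > 26: #1 (144), #2 (280), #3 (360), #4 (96), #5 (36), #6 (54).
Sum: 144 + 280 + 360 + 96 + 36 + 54 = 970.

970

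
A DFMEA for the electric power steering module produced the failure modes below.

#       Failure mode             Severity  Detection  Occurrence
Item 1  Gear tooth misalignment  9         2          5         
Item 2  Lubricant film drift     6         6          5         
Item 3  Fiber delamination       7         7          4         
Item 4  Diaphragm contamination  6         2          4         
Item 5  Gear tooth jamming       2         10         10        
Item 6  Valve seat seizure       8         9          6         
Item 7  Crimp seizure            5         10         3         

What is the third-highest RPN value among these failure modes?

196

RPN = Severity × Occurrence × Detection:
  Item 1: 9 × 5 × 2 = 90
  Item 2: 6 × 5 × 6 = 180
  Item 3: 7 × 4 × 7 = 196
  Item 4: 6 × 4 × 2 = 48
  Item 5: 2 × 10 × 10 = 200
  Item 6: 8 × 6 × 9 = 432
  Item 7: 5 × 3 × 10 = 150
Sorted descending: 432, 200, 196, 180, 150, 90, 48.
The third-highest RPN is 196 (Item 3).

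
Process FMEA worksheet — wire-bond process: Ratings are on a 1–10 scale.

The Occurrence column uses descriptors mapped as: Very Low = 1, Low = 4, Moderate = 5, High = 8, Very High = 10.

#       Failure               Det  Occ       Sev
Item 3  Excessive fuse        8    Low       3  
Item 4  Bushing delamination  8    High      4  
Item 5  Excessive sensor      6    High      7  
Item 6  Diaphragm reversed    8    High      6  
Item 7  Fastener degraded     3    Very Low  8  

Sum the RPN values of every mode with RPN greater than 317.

RPN = Severity × Occurrence × Detection:
  Item 3: 3 × 4 × 8 = 96
  Item 4: 4 × 8 × 8 = 256
  Item 5: 7 × 8 × 6 = 336
  Item 6: 6 × 8 × 8 = 384
  Item 7: 8 × 1 × 3 = 24
RPN > 317: Item 5 (336), Item 6 (384).
Sum: 336 + 384 = 720.

720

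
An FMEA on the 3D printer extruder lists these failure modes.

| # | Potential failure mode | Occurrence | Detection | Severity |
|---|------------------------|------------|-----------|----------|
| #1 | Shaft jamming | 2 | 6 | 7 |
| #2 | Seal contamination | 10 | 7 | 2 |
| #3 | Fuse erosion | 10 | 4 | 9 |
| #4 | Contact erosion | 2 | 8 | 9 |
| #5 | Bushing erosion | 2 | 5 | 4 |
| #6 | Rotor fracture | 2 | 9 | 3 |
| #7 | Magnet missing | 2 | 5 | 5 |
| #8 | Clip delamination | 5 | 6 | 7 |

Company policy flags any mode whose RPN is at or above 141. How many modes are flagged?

3

RPN = Severity × Occurrence × Detection:
  #1: 7 × 2 × 6 = 84
  #2: 2 × 10 × 7 = 140
  #3: 9 × 10 × 4 = 360
  #4: 9 × 2 × 8 = 144
  #5: 4 × 2 × 5 = 40
  #6: 3 × 2 × 9 = 54
  #7: 5 × 2 × 5 = 50
  #8: 7 × 5 × 6 = 210
Modes with RPN ≥ 141: #3 (360), #4 (144), #8 (210) → 3.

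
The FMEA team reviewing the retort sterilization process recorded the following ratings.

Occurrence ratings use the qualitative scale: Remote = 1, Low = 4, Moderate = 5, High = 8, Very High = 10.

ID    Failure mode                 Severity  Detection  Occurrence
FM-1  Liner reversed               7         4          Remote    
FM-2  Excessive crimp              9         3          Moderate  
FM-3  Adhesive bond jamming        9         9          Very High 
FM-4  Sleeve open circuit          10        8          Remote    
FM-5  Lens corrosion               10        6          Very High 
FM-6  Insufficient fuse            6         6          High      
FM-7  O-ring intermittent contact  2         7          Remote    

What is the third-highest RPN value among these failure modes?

RPN = Severity × Occurrence × Detection:
  FM-1: 7 × 1 × 4 = 28
  FM-2: 9 × 5 × 3 = 135
  FM-3: 9 × 10 × 9 = 810
  FM-4: 10 × 1 × 8 = 80
  FM-5: 10 × 10 × 6 = 600
  FM-6: 6 × 8 × 6 = 288
  FM-7: 2 × 1 × 7 = 14
Sorted descending: 810, 600, 288, 135, 80, 28, 14.
The third-highest RPN is 288 (FM-6).

288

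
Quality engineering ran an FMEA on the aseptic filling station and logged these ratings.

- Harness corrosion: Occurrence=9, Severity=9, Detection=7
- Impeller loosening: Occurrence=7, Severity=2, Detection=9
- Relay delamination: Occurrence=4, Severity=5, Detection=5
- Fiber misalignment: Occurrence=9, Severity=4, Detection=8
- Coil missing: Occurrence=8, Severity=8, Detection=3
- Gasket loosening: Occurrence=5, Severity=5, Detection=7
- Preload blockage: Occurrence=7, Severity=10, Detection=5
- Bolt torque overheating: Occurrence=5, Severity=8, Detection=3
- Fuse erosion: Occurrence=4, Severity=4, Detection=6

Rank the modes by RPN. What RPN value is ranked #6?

126

RPN = Severity × Occurrence × Detection:
  Harness corrosion: 9 × 9 × 7 = 567
  Impeller loosening: 2 × 7 × 9 = 126
  Relay delamination: 5 × 4 × 5 = 100
  Fiber misalignment: 4 × 9 × 8 = 288
  Coil missing: 8 × 8 × 3 = 192
  Gasket loosening: 5 × 5 × 7 = 175
  Preload blockage: 10 × 7 × 5 = 350
  Bolt torque overheating: 8 × 5 × 3 = 120
  Fuse erosion: 4 × 4 × 6 = 96
Sorted descending: 567, 350, 288, 192, 175, 126, 120, 100, 96.
The sixth-highest RPN is 126 (Impeller loosening).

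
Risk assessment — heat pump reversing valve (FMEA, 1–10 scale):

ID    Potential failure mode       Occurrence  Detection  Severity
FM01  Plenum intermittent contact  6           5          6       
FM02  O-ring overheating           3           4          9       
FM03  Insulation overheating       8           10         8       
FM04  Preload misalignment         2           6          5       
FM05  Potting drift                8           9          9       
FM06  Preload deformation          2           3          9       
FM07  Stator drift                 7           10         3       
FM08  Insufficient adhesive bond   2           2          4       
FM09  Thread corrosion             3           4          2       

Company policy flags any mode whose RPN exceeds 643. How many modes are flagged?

RPN = Severity × Occurrence × Detection:
  FM01: 6 × 6 × 5 = 180
  FM02: 9 × 3 × 4 = 108
  FM03: 8 × 8 × 10 = 640
  FM04: 5 × 2 × 6 = 60
  FM05: 9 × 8 × 9 = 648
  FM06: 9 × 2 × 3 = 54
  FM07: 3 × 7 × 10 = 210
  FM08: 4 × 2 × 2 = 16
  FM09: 2 × 3 × 4 = 24
Modes with RPN > 643: FM05 (648) → 1.

1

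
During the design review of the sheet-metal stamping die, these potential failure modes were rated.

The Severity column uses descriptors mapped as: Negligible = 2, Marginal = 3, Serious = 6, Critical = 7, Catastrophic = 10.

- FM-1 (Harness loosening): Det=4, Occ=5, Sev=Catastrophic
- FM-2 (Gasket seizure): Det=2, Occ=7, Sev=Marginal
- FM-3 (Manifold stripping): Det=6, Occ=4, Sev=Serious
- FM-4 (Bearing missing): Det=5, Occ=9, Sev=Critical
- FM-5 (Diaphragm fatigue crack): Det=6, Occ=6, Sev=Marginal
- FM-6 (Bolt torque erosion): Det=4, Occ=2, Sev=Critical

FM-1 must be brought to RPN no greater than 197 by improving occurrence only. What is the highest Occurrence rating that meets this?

FM-1: S=10, O=5, D=4 → current RPN = 200.
Fixed product = 40. Need 40 × O ≤ 197, so O ≤ 197/40 = 4.92.
Maximum integer Occurrence rating = 4 (gives RPN 160; O=5 would give 200 > 197).

4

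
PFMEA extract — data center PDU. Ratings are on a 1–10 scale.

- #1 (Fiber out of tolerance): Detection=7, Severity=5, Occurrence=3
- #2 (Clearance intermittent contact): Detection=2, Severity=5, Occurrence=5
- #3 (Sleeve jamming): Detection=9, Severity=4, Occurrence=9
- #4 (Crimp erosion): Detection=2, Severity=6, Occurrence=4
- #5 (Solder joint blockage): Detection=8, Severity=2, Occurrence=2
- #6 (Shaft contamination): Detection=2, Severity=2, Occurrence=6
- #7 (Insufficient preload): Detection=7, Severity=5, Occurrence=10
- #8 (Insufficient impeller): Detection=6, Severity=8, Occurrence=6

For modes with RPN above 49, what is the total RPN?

RPN = Severity × Occurrence × Detection:
  #1: 5 × 3 × 7 = 105
  #2: 5 × 5 × 2 = 50
  #3: 4 × 9 × 9 = 324
  #4: 6 × 4 × 2 = 48
  #5: 2 × 2 × 8 = 32
  #6: 2 × 6 × 2 = 24
  #7: 5 × 10 × 7 = 350
  #8: 8 × 6 × 6 = 288
RPN > 49: #1 (105), #2 (50), #3 (324), #7 (350), #8 (288).
Sum: 105 + 50 + 324 + 350 + 288 = 1117.

1117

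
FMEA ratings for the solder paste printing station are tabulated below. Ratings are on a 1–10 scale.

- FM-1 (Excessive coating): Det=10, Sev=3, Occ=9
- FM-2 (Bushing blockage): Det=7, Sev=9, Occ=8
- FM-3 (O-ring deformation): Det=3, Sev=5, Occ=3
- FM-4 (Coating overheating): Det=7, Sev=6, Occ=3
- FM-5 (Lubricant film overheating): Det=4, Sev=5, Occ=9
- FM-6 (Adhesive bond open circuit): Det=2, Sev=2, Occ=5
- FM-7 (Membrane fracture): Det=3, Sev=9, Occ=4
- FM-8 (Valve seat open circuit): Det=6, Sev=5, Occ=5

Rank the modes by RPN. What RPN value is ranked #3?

180

RPN = Severity × Occurrence × Detection:
  FM-1: 3 × 9 × 10 = 270
  FM-2: 9 × 8 × 7 = 504
  FM-3: 5 × 3 × 3 = 45
  FM-4: 6 × 3 × 7 = 126
  FM-5: 5 × 9 × 4 = 180
  FM-6: 2 × 5 × 2 = 20
  FM-7: 9 × 4 × 3 = 108
  FM-8: 5 × 5 × 6 = 150
Sorted descending: 504, 270, 180, 150, 126, 108, 45, 20.
The third-highest RPN is 180 (FM-5).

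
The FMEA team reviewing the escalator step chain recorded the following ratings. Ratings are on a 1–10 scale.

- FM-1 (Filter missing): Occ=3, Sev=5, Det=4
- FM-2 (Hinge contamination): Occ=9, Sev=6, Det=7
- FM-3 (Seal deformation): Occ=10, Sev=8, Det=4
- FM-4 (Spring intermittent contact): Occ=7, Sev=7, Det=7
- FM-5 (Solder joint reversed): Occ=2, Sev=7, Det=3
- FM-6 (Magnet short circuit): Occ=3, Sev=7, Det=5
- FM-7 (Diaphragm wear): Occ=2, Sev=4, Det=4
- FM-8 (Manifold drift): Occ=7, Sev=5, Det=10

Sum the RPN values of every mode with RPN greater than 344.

RPN = Severity × Occurrence × Detection:
  FM-1: 5 × 3 × 4 = 60
  FM-2: 6 × 9 × 7 = 378
  FM-3: 8 × 10 × 4 = 320
  FM-4: 7 × 7 × 7 = 343
  FM-5: 7 × 2 × 3 = 42
  FM-6: 7 × 3 × 5 = 105
  FM-7: 4 × 2 × 4 = 32
  FM-8: 5 × 7 × 10 = 350
RPN > 344: FM-2 (378), FM-8 (350).
Sum: 378 + 350 = 728.

728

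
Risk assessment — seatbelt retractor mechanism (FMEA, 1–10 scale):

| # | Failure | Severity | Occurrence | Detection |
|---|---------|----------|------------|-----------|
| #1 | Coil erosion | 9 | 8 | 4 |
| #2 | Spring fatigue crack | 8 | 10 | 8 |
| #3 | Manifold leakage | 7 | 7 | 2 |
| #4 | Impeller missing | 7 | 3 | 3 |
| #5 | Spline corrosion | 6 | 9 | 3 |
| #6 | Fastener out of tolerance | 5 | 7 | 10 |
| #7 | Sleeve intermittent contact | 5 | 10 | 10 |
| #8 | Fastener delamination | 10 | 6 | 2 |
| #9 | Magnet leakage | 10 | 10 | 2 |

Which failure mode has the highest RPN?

RPN = Severity × Occurrence × Detection:
  #1: 9 × 8 × 4 = 288
  #2: 8 × 10 × 8 = 640
  #3: 7 × 7 × 2 = 98
  #4: 7 × 3 × 3 = 63
  #5: 6 × 9 × 3 = 162
  #6: 5 × 7 × 10 = 350
  #7: 5 × 10 × 10 = 500
  #8: 10 × 6 × 2 = 120
  #9: 10 × 10 × 2 = 200
Highest RPN is 640 → #2.

#2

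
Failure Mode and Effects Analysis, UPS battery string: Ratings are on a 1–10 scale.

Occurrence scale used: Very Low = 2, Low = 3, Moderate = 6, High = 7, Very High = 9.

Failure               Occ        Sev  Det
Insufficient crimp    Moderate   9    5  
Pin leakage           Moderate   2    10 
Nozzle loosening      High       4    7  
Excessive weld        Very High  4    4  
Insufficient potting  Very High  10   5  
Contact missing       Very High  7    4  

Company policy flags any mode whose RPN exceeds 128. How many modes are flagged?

RPN = Severity × Occurrence × Detection:
  Insufficient crimp: 9 × 6 × 5 = 270
  Pin leakage: 2 × 6 × 10 = 120
  Nozzle loosening: 4 × 7 × 7 = 196
  Excessive weld: 4 × 9 × 4 = 144
  Insufficient potting: 10 × 9 × 5 = 450
  Contact missing: 7 × 9 × 4 = 252
Modes with RPN > 128: Insufficient crimp (270), Nozzle loosening (196), Excessive weld (144), Insufficient potting (450), Contact missing (252) → 5.

5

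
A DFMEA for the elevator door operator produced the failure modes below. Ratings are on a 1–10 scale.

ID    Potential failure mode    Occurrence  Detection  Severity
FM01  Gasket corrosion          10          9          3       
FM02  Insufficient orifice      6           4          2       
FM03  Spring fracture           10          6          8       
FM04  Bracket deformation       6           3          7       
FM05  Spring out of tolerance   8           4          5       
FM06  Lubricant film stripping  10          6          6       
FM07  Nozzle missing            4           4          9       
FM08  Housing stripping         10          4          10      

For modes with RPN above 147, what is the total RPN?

1670

RPN = Severity × Occurrence × Detection:
  FM01: 3 × 10 × 9 = 270
  FM02: 2 × 6 × 4 = 48
  FM03: 8 × 10 × 6 = 480
  FM04: 7 × 6 × 3 = 126
  FM05: 5 × 8 × 4 = 160
  FM06: 6 × 10 × 6 = 360
  FM07: 9 × 4 × 4 = 144
  FM08: 10 × 10 × 4 = 400
RPN > 147: FM01 (270), FM03 (480), FM05 (160), FM06 (360), FM08 (400).
Sum: 270 + 480 + 160 + 360 + 400 = 1670.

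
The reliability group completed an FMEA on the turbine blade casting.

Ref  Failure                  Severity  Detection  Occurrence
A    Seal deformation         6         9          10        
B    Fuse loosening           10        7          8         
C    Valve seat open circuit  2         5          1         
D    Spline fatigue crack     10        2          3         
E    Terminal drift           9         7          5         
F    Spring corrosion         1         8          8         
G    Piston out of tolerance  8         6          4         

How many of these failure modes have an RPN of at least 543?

1

RPN = Severity × Occurrence × Detection:
  A: 6 × 10 × 9 = 540
  B: 10 × 8 × 7 = 560
  C: 2 × 1 × 5 = 10
  D: 10 × 3 × 2 = 60
  E: 9 × 5 × 7 = 315
  F: 1 × 8 × 8 = 64
  G: 8 × 4 × 6 = 192
Modes with RPN ≥ 543: B (560) → 1.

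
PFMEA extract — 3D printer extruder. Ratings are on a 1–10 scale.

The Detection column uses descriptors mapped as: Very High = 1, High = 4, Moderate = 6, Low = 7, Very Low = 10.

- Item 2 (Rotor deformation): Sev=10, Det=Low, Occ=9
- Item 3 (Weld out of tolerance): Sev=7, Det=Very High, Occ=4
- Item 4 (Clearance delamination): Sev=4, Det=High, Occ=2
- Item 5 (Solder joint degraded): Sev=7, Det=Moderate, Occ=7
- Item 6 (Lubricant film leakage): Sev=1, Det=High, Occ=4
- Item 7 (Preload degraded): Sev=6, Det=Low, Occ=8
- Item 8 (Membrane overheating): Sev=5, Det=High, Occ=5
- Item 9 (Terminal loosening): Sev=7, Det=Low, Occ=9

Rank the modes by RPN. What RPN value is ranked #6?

RPN = Severity × Occurrence × Detection:
  Item 2: 10 × 9 × 7 = 630
  Item 3: 7 × 4 × 1 = 28
  Item 4: 4 × 2 × 4 = 32
  Item 5: 7 × 7 × 6 = 294
  Item 6: 1 × 4 × 4 = 16
  Item 7: 6 × 8 × 7 = 336
  Item 8: 5 × 5 × 4 = 100
  Item 9: 7 × 9 × 7 = 441
Sorted descending: 630, 441, 336, 294, 100, 32, 28, 16.
The sixth-highest RPN is 32 (Item 4).

32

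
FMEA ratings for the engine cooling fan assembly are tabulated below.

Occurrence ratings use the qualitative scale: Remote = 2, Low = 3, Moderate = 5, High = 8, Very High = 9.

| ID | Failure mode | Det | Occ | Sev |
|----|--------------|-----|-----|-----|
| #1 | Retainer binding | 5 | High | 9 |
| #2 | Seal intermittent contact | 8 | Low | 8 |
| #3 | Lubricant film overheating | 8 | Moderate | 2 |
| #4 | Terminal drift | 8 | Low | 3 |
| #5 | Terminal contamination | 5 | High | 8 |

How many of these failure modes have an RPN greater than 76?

RPN = Severity × Occurrence × Detection:
  #1: 9 × 8 × 5 = 360
  #2: 8 × 3 × 8 = 192
  #3: 2 × 5 × 8 = 80
  #4: 3 × 3 × 8 = 72
  #5: 8 × 8 × 5 = 320
Modes with RPN > 76: #1 (360), #2 (192), #3 (80), #5 (320) → 4.

4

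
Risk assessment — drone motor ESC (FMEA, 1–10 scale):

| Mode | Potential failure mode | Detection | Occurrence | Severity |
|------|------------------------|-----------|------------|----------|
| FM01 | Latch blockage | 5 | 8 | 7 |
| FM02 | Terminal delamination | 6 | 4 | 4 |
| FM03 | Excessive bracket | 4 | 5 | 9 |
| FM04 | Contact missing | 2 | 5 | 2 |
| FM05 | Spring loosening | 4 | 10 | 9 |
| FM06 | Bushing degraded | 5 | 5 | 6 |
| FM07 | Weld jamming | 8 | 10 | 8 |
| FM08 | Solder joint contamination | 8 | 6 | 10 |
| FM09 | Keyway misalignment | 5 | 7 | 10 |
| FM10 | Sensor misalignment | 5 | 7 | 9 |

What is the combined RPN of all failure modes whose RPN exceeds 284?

RPN = Severity × Occurrence × Detection:
  FM01: 7 × 8 × 5 = 280
  FM02: 4 × 4 × 6 = 96
  FM03: 9 × 5 × 4 = 180
  FM04: 2 × 5 × 2 = 20
  FM05: 9 × 10 × 4 = 360
  FM06: 6 × 5 × 5 = 150
  FM07: 8 × 10 × 8 = 640
  FM08: 10 × 6 × 8 = 480
  FM09: 10 × 7 × 5 = 350
  FM10: 9 × 7 × 5 = 315
RPN > 284: FM05 (360), FM07 (640), FM08 (480), FM09 (350), FM10 (315).
Sum: 360 + 640 + 480 + 350 + 315 = 2145.

2145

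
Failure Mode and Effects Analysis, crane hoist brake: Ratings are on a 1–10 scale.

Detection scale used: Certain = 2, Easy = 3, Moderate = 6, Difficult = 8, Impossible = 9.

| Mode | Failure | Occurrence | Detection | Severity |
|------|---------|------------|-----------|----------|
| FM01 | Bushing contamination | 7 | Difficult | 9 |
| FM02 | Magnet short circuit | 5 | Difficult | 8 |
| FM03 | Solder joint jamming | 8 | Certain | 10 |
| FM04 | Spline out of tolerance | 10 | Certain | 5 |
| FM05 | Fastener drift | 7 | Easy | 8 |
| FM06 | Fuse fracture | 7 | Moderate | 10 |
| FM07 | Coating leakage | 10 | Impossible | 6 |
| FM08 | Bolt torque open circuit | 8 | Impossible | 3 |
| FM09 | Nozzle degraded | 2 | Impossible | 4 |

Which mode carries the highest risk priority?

FM07

RPN = Severity × Occurrence × Detection:
  FM01: 9 × 7 × 8 = 504
  FM02: 8 × 5 × 8 = 320
  FM03: 10 × 8 × 2 = 160
  FM04: 5 × 10 × 2 = 100
  FM05: 8 × 7 × 3 = 168
  FM06: 10 × 7 × 6 = 420
  FM07: 6 × 10 × 9 = 540
  FM08: 3 × 8 × 9 = 216
  FM09: 4 × 2 × 9 = 72
Highest RPN is 540 → FM07.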